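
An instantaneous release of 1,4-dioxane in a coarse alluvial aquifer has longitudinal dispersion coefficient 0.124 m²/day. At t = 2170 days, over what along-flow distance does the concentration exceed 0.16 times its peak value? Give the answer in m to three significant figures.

The plume is Gaussian with σ = √(2Dt) = √(2 × 0.124 × 2170) = 23.20 m.
C/C_peak = exp(−Δx²/(2σ²)) = 0.16 ⇒ Δx = σ·√(−2 ln 0.16) = 23.20 × 1.914 = 44.40 m.
Width = 2Δx = 88.8 m.

88.8 m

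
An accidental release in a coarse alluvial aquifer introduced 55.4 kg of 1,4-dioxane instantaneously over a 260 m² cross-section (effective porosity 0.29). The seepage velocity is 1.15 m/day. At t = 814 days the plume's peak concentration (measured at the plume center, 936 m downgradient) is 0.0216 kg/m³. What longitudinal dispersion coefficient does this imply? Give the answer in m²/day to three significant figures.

At the plume center C_max = M/(n_e·A·√(4πDt)), so D = M²/(4πt·(n_e·A·C_max)²).
n_e·A·C_max = 0.29 × 260 × 0.0216 = 1.629 kg/m.
D = 55.4²/(4π × 814 × 1.629²) = 0.113 m²/day.

0.113 m²/day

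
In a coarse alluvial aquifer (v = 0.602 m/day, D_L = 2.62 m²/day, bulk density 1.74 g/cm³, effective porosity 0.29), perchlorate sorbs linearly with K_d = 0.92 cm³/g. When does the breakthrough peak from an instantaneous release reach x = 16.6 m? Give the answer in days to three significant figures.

139 days

Retardation factor R = 1 + ρ_b·K_d/n = 1 + 1.74 × 0.92/0.29 = 6.520.
Sorption retards both mechanisms: v_R = v/R = 0.09233 m/day, D_R = D/R = 0.4018 m²/day.
Peak time from v_R²t² + 2D_R t − x² = 0: t = (√(D_R² + v_R²x²) − D_R)/v_R².
√(D_R² + v_R²x²) = √(0.4018² + 0.09233² × 16.6²) = 1.584; v_R² = 0.008525.
t = (1.584 − 0.4018)/0.008525 = 139 days.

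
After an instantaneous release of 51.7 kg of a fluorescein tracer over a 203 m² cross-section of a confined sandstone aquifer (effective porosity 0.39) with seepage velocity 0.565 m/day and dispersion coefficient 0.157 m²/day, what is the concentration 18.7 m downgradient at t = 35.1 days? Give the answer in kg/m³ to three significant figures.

0.0740 kg/m³

For an instantaneous plane source, C(x,t) = M/(n_e·A·√(4πDt)) · exp(−(x−vt)²/(4Dt)), with n_e·A the pore (flow) area.
Plume center vt = 0.565 × 35.1 = 19.8315 m, so the well at 18.7 m is 1.1315 m upgradient of the peak.
√(4πDt) = 8.322 m, giving peak height M/(n_e·A·√(4πDt)) = 51.7/(0.39 × 203 × 8.322) = 0.07847 kg/m³.
(x−vt)²/(4Dt) = (-1.1315)²/(4 × 0.157 × 35.1) = 0.05808; exp(−0.05808) = 0.9436.
C = 0.07847 × 0.9436 = 0.0740 kg/m³.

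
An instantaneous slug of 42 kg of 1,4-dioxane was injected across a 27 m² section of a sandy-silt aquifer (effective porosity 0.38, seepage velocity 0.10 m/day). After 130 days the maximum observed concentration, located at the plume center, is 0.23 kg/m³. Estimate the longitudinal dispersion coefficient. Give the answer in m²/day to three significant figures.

0.194 m²/day

At the plume center C_max = M/(n_e·A·√(4πDt)), so D = M²/(4πt·(n_e·A·C_max)²).
n_e·A·C_max = 0.38 × 27 × 0.23 = 2.360 kg/m.
D = 42²/(4π × 130 × 2.360²) = 0.194 m²/day.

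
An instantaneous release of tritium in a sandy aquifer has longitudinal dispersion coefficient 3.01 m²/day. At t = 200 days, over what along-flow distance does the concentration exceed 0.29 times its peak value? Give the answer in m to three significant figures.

109 m

The plume is Gaussian with σ = √(2Dt) = √(2 × 3.01 × 200) = 34.70 m.
C/C_peak = exp(−Δx²/(2σ²)) = 0.29 ⇒ Δx = σ·√(−2 ln 0.29) = 34.70 × 1.573 = 54.58 m.
Width = 2Δx = 109 m.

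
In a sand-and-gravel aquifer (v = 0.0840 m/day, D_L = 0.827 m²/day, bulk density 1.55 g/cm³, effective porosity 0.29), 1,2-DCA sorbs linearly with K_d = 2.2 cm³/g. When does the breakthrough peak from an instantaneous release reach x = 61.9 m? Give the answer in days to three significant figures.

Retardation factor R = 1 + ρ_b·K_d/n = 1 + 1.55 × 2.2/0.29 = 12.76.
Sorption retards both mechanisms: v_R = v/R = 0.006583 m/day, D_R = D/R = 0.06481 m²/day.
Peak time from v_R²t² + 2D_R t − x² = 0: t = (√(D_R² + v_R²x²) − D_R)/v_R².
√(D_R² + v_R²x²) = √(0.06481² + 0.006583² × 61.9²) = 0.4126; v_R² = 4.334e-05.
t = (0.4126 − 0.06481)/4.334e-05 = 8020 days.

8020 days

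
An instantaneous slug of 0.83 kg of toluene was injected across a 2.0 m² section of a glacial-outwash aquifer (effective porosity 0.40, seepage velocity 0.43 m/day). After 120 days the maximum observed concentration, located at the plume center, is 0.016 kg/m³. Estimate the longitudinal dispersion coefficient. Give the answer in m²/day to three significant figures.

2.79 m²/day

At the plume center C_max = M/(n_e·A·√(4πDt)), so D = M²/(4πt·(n_e·A·C_max)²).
n_e·A·C_max = 0.40 × 2.0 × 0.016 = 0.01280 kg/m.
D = 0.83²/(4π × 120 × 0.01280²) = 2.79 m²/day.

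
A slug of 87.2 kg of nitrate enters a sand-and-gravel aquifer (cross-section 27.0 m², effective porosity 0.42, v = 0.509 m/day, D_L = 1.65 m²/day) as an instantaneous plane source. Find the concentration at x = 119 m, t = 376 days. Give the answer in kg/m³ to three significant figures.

0.0105 kg/m³

For an instantaneous plane source, C(x,t) = M/(n_e·A·√(4πDt)) · exp(−(x−vt)²/(4Dt)), with n_e·A the pore (flow) area.
Plume center vt = 0.509 × 376 = 191.384 m, so the well at 119 m is 72.384 m upgradient of the peak.
√(4πDt) = 88.30 m, giving peak height M/(n_e·A·√(4πDt)) = 87.2/(0.42 × 27.0 × 88.30) = 0.08708 kg/m³.
(x−vt)²/(4Dt) = (-72.384)²/(4 × 1.65 × 376) = 2.111; exp(−2.111) = 0.1211.
C = 0.08708 × 0.1211 = 0.0105 kg/m³.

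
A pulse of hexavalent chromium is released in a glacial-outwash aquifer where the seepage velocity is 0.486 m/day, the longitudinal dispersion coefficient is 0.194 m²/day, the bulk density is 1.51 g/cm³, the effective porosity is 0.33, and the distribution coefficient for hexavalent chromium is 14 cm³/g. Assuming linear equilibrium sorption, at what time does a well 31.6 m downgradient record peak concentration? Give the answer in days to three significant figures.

4180 days

Retardation factor R = 1 + ρ_b·K_d/n = 1 + 1.51 × 14/0.33 = 65.06.
Sorption retards both mechanisms: v_R = v/R = 0.007470 m/day, D_R = D/R = 0.002982 m²/day.
Peak time from v_R²t² + 2D_R t − x² = 0: t = (√(D_R² + v_R²x²) − D_R)/v_R².
√(D_R² + v_R²x²) = √(0.002982² + 0.007470² × 31.6²) = 0.2361; v_R² = 5.580e-05.
t = (0.2361 − 0.002982)/5.580e-05 = 4180 days.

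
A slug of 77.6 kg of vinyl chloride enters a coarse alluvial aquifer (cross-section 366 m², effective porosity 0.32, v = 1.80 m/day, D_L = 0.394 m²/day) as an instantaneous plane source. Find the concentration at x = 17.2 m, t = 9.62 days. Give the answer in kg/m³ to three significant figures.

0.0959 kg/m³

For an instantaneous plane source, C(x,t) = M/(n_e·A·√(4πDt)) · exp(−(x−vt)²/(4Dt)), with n_e·A the pore (flow) area.
Plume center vt = 1.80 × 9.62 = 17.316 m, so the well at 17.2 m is 0.116 m upgradient of the peak.
√(4πDt) = 6.901 m, giving peak height M/(n_e·A·√(4πDt)) = 77.6/(0.32 × 366 × 6.901) = 0.09601 kg/m³.
(x−vt)²/(4Dt) = (-0.116)²/(4 × 0.394 × 9.62) = 0.0008875; exp(−0.0008875) = 0.9991.
C = 0.09601 × 0.9991 = 0.0959 kg/m³.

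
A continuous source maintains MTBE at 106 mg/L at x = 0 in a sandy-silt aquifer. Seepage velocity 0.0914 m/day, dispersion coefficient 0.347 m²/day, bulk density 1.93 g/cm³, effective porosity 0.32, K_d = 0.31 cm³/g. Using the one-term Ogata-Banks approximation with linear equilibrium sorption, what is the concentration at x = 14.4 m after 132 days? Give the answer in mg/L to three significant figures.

Retardation factor R = 1 + ρ_b·K_d/n = 1 + 1.93 × 0.31/0.32 = 2.870.
Sorption retards both mechanisms: v_R = v/R = 0.03185 m/day, D_R = D/R = 0.1209 m²/day.
v_R·t = 0.03185 × 132 = 4.2042 m; 2√(D_R t) = 7.990 m; argument = (14.4 − 4.2042)/7.990 = 1.276.
C = C₀ × ½·erfc(1.276) = 106 × 0.03557 = 3.77 mg/L.

3.77 mg/L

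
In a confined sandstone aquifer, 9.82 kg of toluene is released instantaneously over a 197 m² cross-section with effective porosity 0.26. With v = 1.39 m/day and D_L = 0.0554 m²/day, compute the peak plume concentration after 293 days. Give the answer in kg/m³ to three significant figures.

0.0134 kg/m³

The peak of an instantaneous 1D plume sits at x = vt; there the Gaussian factor is 1 and C_max = M/(n_e·A·√(4πDt)), where n_e·A is the pore area the mass is dissolved in.
√(4πDt) = √(4π × 0.0554 × 293) = 14.28 m, so C_max = 9.82/(0.26 × 197 × 14.28) = 0.0134 kg/m³.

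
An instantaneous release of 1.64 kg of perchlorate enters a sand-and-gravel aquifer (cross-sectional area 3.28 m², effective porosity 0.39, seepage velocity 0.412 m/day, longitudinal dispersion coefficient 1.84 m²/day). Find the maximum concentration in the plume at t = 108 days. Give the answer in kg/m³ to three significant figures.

0.0257 kg/m³

The peak of an instantaneous 1D plume sits at x = vt; there the Gaussian factor is 1 and C_max = M/(n_e·A·√(4πDt)), where n_e·A is the pore area the mass is dissolved in.
√(4πDt) = √(4π × 1.84 × 108) = 49.97 m, so C_max = 1.64/(0.39 × 3.28 × 49.97) = 0.0257 kg/m³.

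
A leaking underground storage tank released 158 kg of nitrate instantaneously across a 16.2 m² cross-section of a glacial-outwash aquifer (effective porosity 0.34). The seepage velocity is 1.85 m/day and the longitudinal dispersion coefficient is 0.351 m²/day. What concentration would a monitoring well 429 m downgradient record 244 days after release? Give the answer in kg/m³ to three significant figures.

0.202 kg/m³

For an instantaneous plane source, C(x,t) = M/(n_e·A·√(4πDt)) · exp(−(x−vt)²/(4Dt)), with n_e·A the pore (flow) area.
Plume center vt = 1.85 × 244 = 451.4 m, so the well at 429 m is 22.4 m upgradient of the peak.
√(4πDt) = 32.81 m, giving peak height M/(n_e·A·√(4πDt)) = 158/(0.34 × 16.2 × 32.81) = 0.8743 kg/m³.
(x−vt)²/(4Dt) = (-22.4)²/(4 × 0.351 × 244) = 1.465; exp(−1.465) = 0.2311.
C = 0.8743 × 0.2311 = 0.202 kg/m³.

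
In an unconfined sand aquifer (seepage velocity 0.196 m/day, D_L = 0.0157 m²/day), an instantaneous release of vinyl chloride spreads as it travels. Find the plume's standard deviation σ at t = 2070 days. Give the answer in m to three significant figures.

Dispersive spreading gives a Gaussian with σ² = 2Dt; advection only shifts the center.
σ = √(2 × 0.0157 × 2070) = 8.06 m.

8.06 m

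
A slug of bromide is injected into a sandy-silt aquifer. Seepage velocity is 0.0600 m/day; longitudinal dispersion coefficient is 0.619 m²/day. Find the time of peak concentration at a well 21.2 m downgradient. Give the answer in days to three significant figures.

221 days

For the 1D instantaneous-source solution, setting ∂C/∂t = 0 at fixed x gives v²t² + 2Dt − x² = 0, so t = (√(D² + v²x²) − D)/v².
√(D² + v²x²) = √(0.619² + 0.0600² × 21.2²) = 1.415; v² = 0.0036.
t = (1.415 − 0.619)/0.0036 = 221 days (vs. the pure-advection estimate x/v = 353 d).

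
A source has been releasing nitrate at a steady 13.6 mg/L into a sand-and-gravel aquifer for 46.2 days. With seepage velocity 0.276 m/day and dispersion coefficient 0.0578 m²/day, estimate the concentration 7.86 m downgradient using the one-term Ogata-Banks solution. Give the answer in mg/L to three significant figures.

13.4 mg/L

For a continuous step input, C/C₀ ≈ ½·erfc((x−vt)/(2√(Dt))).
vt = 0.276 × 46.2 = 12.7512 m and 2√(Dt) = 2√(0.0578 × 46.2) = 3.268 m.
Argument (x−vt)/(2√(Dt)) = (7.86 − 12.7512)/3.268 = -1.497; ½·erfc(-1.497) = 0.9829.
C = 13.6 × 0.9829 = 13.4 mg/L.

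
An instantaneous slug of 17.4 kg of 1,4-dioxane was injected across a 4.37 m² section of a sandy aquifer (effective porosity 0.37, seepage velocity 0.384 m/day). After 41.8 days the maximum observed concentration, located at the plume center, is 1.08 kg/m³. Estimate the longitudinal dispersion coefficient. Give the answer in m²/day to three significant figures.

0.189 m²/day

At the plume center C_max = M/(n_e·A·√(4πDt)), so D = M²/(4πt·(n_e·A·C_max)²).
n_e·A·C_max = 0.37 × 4.37 × 1.08 = 1.746 kg/m.
D = 17.4²/(4π × 41.8 × 1.746²) = 0.189 m²/day.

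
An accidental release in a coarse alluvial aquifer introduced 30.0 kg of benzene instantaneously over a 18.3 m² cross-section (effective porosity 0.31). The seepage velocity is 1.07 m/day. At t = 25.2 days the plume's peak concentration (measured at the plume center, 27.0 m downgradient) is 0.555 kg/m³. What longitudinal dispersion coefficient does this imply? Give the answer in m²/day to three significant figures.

0.287 m²/day

At the plume center C_max = M/(n_e·A·√(4πDt)), so D = M²/(4πt·(n_e·A·C_max)²).
n_e·A·C_max = 0.31 × 18.3 × 0.555 = 3.149 kg/m.
D = 30.0²/(4π × 25.2 × 3.149²) = 0.287 m²/day.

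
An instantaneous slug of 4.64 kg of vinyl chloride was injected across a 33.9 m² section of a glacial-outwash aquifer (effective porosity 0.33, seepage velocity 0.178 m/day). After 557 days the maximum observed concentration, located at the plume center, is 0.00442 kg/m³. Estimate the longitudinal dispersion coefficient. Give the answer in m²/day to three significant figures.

At the plume center C_max = M/(n_e·A·√(4πDt)), so D = M²/(4πt·(n_e·A·C_max)²).
n_e·A·C_max = 0.33 × 33.9 × 0.00442 = 0.04945 kg/m.
D = 4.64²/(4π × 557 × 0.04945²) = 1.26 m²/day.

1.26 m²/day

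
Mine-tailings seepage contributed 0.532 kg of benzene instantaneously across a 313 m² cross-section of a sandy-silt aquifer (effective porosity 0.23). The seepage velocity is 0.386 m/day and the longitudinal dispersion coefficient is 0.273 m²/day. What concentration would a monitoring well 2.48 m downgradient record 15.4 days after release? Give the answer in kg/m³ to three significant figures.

For an instantaneous plane source, C(x,t) = M/(n_e·A·√(4πDt)) · exp(−(x−vt)²/(4Dt)), with n_e·A the pore (flow) area.
Plume center vt = 0.386 × 15.4 = 5.9444 m, so the well at 2.48 m is 3.4644 m upgradient of the peak.
√(4πDt) = 7.269 m, giving peak height M/(n_e·A·√(4πDt)) = 0.532/(0.23 × 313 × 7.269) = 0.001017 kg/m³.
(x−vt)²/(4Dt) = (-3.4644)²/(4 × 0.273 × 15.4) = 0.7137; exp(−0.7137) = 0.4898.
C = 0.001017 × 0.4898 = 0.000498 kg/m³.

0.000498 kg/m³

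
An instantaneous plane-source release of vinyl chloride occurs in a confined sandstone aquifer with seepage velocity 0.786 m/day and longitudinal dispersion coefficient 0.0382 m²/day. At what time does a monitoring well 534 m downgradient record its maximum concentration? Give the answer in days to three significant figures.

679 days

For the 1D instantaneous-source solution, setting ∂C/∂t = 0 at fixed x gives v²t² + 2Dt − x² = 0, so t = (√(D² + v²x²) − D)/v².
√(D² + v²x²) = √(0.0382² + 0.786² × 534²) = 419.7; v² = 0.617796.
t = (419.7 − 0.0382)/0.617796 = 679 days (vs. the pure-advection estimate x/v = 679 d).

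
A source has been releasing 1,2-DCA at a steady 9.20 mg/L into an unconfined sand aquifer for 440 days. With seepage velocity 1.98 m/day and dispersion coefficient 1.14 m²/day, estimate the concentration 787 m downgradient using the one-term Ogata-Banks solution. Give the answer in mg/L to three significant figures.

9.16 mg/L

For a continuous step input, C/C₀ ≈ ½·erfc((x−vt)/(2√(Dt))).
vt = 1.98 × 440 = 871.2 m and 2√(Dt) = 2√(1.14 × 440) = 44.79 m.
Argument (x−vt)/(2√(Dt)) = (787 − 871.2)/44.79 = -1.880; ½·erfc(-1.880) = 0.9961.
C = 9.20 × 0.9961 = 9.16 mg/L.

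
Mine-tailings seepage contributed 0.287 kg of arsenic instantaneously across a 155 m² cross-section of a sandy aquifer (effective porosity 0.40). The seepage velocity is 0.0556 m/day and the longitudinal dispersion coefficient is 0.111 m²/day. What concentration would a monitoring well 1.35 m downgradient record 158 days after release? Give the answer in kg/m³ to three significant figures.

0.000142 kg/m³

For an instantaneous plane source, C(x,t) = M/(n_e·A·√(4πDt)) · exp(−(x−vt)²/(4Dt)), with n_e·A the pore (flow) area.
Plume center vt = 0.0556 × 158 = 8.7848 m, so the well at 1.35 m is 7.4348 m upgradient of the peak.
√(4πDt) = 14.85 m, giving peak height M/(n_e·A·√(4πDt)) = 0.287/(0.40 × 155 × 14.85) = 0.0003117 kg/m³.
(x−vt)²/(4Dt) = (-7.4348)²/(4 × 0.111 × 158) = 0.7879; exp(−0.7879) = 0.4548.
C = 0.0003117 × 0.4548 = 0.000142 kg/m³.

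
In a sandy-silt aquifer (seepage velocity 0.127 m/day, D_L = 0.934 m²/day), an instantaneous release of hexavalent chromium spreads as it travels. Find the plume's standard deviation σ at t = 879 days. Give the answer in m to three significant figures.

Dispersive spreading gives a Gaussian with σ² = 2Dt; advection only shifts the center.
σ = √(2 × 0.934 × 879) = 40.5 m.

40.5 m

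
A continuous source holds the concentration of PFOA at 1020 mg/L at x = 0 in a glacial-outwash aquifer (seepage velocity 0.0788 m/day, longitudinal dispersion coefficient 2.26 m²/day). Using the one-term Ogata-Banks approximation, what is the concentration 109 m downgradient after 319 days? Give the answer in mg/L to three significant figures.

13.9 mg/L

For a continuous step input, C/C₀ ≈ ½·erfc((x−vt)/(2√(Dt))).
vt = 0.0788 × 319 = 25.1372 m and 2√(Dt) = 2√(2.26 × 319) = 53.70 m.
Argument (x−vt)/(2√(Dt)) = (109 − 25.1372)/53.70 = 1.562; ½·erfc(1.562) = 0.01359.
C = 1020 × 0.01359 = 13.9 mg/L.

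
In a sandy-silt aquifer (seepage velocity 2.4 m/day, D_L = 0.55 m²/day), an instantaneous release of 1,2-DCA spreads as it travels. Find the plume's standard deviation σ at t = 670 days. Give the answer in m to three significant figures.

Dispersive spreading gives a Gaussian with σ² = 2Dt; advection only shifts the center.
σ = √(2 × 0.55 × 670) = 27.1 m.

27.1 m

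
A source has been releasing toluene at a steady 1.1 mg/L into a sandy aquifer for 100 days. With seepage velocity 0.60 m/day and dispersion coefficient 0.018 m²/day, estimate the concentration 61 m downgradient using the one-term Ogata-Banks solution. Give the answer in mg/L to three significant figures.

For a continuous step input, C/C₀ ≈ ½·erfc((x−vt)/(2√(Dt))).
vt = 0.60 × 100 = 60 m and 2√(Dt) = 2√(0.018 × 100) = 2.683 m.
Argument (x−vt)/(2√(Dt)) = (61 − 60)/2.683 = 0.3727; ½·erfc(0.3727) = 0.2991.
C = 1.1 × 0.2991 = 0.329 mg/L.

0.329 mg/L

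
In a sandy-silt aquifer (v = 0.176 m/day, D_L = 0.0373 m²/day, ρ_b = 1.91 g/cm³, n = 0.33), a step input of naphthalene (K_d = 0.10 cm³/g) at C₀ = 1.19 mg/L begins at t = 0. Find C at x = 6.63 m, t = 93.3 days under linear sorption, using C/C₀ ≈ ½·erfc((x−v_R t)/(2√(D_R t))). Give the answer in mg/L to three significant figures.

1.15 mg/L

Retardation factor R = 1 + ρ_b·K_d/n = 1 + 1.91 × 0.10/0.33 = 1.579.
Sorption retards both mechanisms: v_R = v/R = 0.1115 m/day, D_R = D/R = 0.02362 m²/day.
v_R·t = 0.1115 × 93.3 = 10.40295 m; 2√(D_R t) = 2.969 m; argument = (6.63 − 10.40295)/2.969 = -1.271.
C = C₀ × ½·erfc(-1.271) = 1.19 × 0.9639 = 1.15 mg/L.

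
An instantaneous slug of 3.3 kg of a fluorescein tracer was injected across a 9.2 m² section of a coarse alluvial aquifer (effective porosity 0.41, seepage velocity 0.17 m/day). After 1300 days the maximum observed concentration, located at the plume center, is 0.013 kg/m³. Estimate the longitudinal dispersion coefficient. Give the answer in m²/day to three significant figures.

At the plume center C_max = M/(n_e·A·√(4πDt)), so D = M²/(4πt·(n_e·A·C_max)²).
n_e·A·C_max = 0.41 × 9.2 × 0.013 = 0.04904 kg/m.
D = 3.3²/(4π × 1300 × 0.04904²) = 0.277 m²/day.

0.277 m²/day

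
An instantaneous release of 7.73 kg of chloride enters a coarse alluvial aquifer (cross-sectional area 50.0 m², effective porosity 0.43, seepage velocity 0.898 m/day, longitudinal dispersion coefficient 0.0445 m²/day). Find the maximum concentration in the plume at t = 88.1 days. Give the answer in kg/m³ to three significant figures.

0.0512 kg/m³

The peak of an instantaneous 1D plume sits at x = vt; there the Gaussian factor is 1 and C_max = M/(n_e·A·√(4πDt)), where n_e·A is the pore area the mass is dissolved in.
√(4πDt) = √(4π × 0.0445 × 88.1) = 7.019 m, so C_max = 7.73/(0.43 × 50.0 × 7.019) = 0.0512 kg/m³.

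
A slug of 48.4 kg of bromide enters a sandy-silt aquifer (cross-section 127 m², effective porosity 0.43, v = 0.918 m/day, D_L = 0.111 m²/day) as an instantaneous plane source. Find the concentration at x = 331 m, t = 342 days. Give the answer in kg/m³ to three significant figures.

For an instantaneous plane source, C(x,t) = M/(n_e·A·√(4πDt)) · exp(−(x−vt)²/(4Dt)), with n_e·A the pore (flow) area.
Plume center vt = 0.918 × 342 = 313.956 m, so the well at 331 m is 17.044 m downgradient of the peak.
√(4πDt) = 21.84 m, giving peak height M/(n_e·A·√(4πDt)) = 48.4/(0.43 × 127 × 21.84) = 0.04058 kg/m³.
(x−vt)²/(4Dt) = (17.044)²/(4 × 0.111 × 342) = 1.913; exp(−1.913) = 0.1476.
C = 0.04058 × 0.1476 = 0.00599 kg/m³.

0.00599 kg/m³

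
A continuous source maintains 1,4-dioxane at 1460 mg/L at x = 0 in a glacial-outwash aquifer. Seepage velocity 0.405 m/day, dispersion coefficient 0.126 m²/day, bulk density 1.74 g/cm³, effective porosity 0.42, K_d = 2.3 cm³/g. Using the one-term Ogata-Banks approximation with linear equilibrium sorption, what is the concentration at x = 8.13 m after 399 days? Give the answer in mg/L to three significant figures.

1450 mg/L

Retardation factor R = 1 + ρ_b·K_d/n = 1 + 1.74 × 2.3/0.42 = 10.53.
Sorption retards both mechanisms: v_R = v/R = 0.03846 m/day, D_R = D/R = 0.01197 m²/day.
v_R·t = 0.03846 × 399 = 15.34554 m; 2√(D_R t) = 4.371 m; argument = (8.13 − 15.34554)/4.371 = -1.651.
C = C₀ × ½·erfc(-1.651) = 1460 × 0.9902 = 1450 mg/L.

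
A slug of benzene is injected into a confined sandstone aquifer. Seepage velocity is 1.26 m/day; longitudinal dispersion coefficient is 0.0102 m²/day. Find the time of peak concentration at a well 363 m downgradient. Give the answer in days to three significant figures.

For the 1D instantaneous-source solution, setting ∂C/∂t = 0 at fixed x gives v²t² + 2Dt − x² = 0, so t = (√(D² + v²x²) − D)/v².
√(D² + v²x²) = √(0.0102² + 1.26² × 363²) = 457.4; v² = 1.5876.
t = (457.4 − 0.0102)/1.5876 = 288 days (vs. the pure-advection estimate x/v = 288 d).

288 days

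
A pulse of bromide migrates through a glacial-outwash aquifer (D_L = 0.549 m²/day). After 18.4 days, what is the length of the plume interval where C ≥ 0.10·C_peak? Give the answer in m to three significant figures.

19.3 m

The plume is Gaussian with σ = √(2Dt) = √(2 × 0.549 × 18.4) = 4.495 m.
C/C_peak = exp(−Δx²/(2σ²)) = 0.10 ⇒ Δx = σ·√(−2 ln 0.10) = 4.495 × 2.146 = 9.646 m.
Width = 2Δx = 19.3 m.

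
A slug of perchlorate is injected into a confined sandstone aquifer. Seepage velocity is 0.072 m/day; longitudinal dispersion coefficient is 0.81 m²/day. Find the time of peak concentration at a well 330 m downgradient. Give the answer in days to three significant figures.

For the 1D instantaneous-source solution, setting ∂C/∂t = 0 at fixed x gives v²t² + 2Dt − x² = 0, so t = (√(D² + v²x²) − D)/v².
√(D² + v²x²) = √(0.81² + 0.072² × 330²) = 23.77; v² = 0.005184.
t = (23.77 − 0.81)/0.005184 = 4430 days (vs. the pure-advection estimate x/v = 4580 d).

4430 days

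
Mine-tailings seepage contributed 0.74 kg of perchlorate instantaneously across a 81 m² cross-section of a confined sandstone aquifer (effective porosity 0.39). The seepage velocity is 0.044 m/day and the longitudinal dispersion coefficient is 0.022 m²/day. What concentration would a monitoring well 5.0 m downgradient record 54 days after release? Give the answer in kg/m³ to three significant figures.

0.00142 kg/m³

For an instantaneous plane source, C(x,t) = M/(n_e·A·√(4πDt)) · exp(−(x−vt)²/(4Dt)), with n_e·A the pore (flow) area.
Plume center vt = 0.044 × 54 = 2.376 m, so the well at 5.0 m is 2.624 m downgradient of the peak.
√(4πDt) = 3.864 m, giving peak height M/(n_e·A·√(4πDt)) = 0.74/(0.39 × 81 × 3.864) = 0.006062 kg/m³.
(x−vt)²/(4Dt) = (2.624)²/(4 × 0.022 × 54) = 1.449; exp(−1.449) = 0.2348.
C = 0.006062 × 0.2348 = 0.00142 kg/m³.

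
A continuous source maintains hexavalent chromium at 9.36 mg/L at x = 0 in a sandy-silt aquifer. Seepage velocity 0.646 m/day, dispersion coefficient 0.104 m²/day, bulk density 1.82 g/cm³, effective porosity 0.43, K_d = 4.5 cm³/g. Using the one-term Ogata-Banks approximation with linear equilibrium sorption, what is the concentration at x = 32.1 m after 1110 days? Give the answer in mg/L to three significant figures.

Retardation factor R = 1 + ρ_b·K_d/n = 1 + 1.82 × 4.5/0.43 = 20.05.
Sorption retards both mechanisms: v_R = v/R = 0.03222 m/day, D_R = D/R = 0.005187 m²/day.
v_R·t = 0.03222 × 1110 = 35.7642 m; 2√(D_R t) = 4.799 m; argument = (32.1 − 35.7642)/4.799 = -0.7635.
C = C₀ × ½·erfc(-0.7635) = 9.36 × 0.8599 = 8.05 mg/L.

8.05 mg/L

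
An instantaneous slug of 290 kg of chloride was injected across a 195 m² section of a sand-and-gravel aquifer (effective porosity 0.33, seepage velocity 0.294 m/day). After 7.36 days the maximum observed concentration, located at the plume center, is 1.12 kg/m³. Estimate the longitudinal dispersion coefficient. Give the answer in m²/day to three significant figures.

0.175 m²/day

At the plume center C_max = M/(n_e·A·√(4πDt)), so D = M²/(4πt·(n_e·A·C_max)²).
n_e·A·C_max = 0.33 × 195 × 1.12 = 72.07 kg/m.
D = 290²/(4π × 7.36 × 72.07²) = 0.175 m²/day.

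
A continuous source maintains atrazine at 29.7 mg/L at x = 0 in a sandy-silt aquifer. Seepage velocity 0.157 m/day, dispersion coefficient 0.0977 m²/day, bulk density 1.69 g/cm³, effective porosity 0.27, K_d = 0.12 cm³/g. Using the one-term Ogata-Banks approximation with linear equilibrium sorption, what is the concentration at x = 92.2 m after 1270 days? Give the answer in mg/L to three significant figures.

28.7 mg/L

Retardation factor R = 1 + ρ_b·K_d/n = 1 + 1.69 × 0.12/0.27 = 1.751.
Sorption retards both mechanisms: v_R = v/R = 0.08966 m/day, D_R = D/R = 0.05580 m²/day.
v_R·t = 0.08966 × 1270 = 113.8682 m; 2√(D_R t) = 16.84 m; argument = (92.2 − 113.8682)/16.84 = -1.287.
C = C₀ × ½·erfc(-1.287) = 29.7 × 0.9656 = 28.7 mg/L.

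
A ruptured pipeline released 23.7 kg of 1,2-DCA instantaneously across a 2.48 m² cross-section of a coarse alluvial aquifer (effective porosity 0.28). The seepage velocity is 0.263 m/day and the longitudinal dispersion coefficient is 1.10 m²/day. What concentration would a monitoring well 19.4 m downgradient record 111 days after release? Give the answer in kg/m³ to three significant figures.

0.716 kg/m³

For an instantaneous plane source, C(x,t) = M/(n_e·A·√(4πDt)) · exp(−(x−vt)²/(4Dt)), with n_e·A the pore (flow) area.
Plume center vt = 0.263 × 111 = 29.193 m, so the well at 19.4 m is 9.793 m upgradient of the peak.
√(4πDt) = 39.17 m, giving peak height M/(n_e·A·√(4πDt)) = 23.7/(0.28 × 2.48 × 39.17) = 0.8713 kg/m³.
(x−vt)²/(4Dt) = (-9.793)²/(4 × 1.10 × 111) = 0.1964; exp(−0.1964) = 0.8217.
C = 0.8713 × 0.8217 = 0.716 kg/m³.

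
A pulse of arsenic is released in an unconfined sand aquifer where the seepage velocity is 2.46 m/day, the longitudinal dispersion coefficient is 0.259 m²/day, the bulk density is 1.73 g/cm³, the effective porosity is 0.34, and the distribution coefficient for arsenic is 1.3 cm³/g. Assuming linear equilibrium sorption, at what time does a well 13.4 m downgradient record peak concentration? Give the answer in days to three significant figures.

41.2 days

Retardation factor R = 1 + ρ_b·K_d/n = 1 + 1.73 × 1.3/0.34 = 7.615.
Sorption retards both mechanisms: v_R = v/R = 0.3230 m/day, D_R = D/R = 0.03401 m²/day.
Peak time from v_R²t² + 2D_R t − x² = 0: t = (√(D_R² + v_R²x²) − D_R)/v_R².
√(D_R² + v_R²x²) = √(0.03401² + 0.3230² × 13.4²) = 4.328; v_R² = 0.1043.
t = (4.328 − 0.03401)/0.1043 = 41.2 days.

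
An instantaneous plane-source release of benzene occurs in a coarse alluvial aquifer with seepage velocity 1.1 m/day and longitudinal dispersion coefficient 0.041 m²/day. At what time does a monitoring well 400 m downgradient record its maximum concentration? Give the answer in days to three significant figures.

364 days

For the 1D instantaneous-source solution, setting ∂C/∂t = 0 at fixed x gives v²t² + 2Dt − x² = 0, so t = (√(D² + v²x²) − D)/v².
√(D² + v²x²) = √(0.041² + 1.1² × 400²) = 440.0; v² = 1.21.
t = (440.0 − 0.041)/1.21 = 364 days (vs. the pure-advection estimate x/v = 364 d).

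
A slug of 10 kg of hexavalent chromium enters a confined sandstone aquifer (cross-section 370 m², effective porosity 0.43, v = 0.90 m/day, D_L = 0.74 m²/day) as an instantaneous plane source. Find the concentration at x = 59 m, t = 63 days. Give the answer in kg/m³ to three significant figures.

0.00252 kg/m³

For an instantaneous plane source, C(x,t) = M/(n_e·A·√(4πDt)) · exp(−(x−vt)²/(4Dt)), with n_e·A the pore (flow) area.
Plume center vt = 0.90 × 63 = 56.7 m, so the well at 59 m is 2.3 m downgradient of the peak.
√(4πDt) = 24.20 m, giving peak height M/(n_e·A·√(4πDt)) = 10/(0.43 × 370 × 24.20) = 0.002597 kg/m³.
(x−vt)²/(4Dt) = (2.3)²/(4 × 0.74 × 63) = 0.02837; exp(−0.02837) = 0.9720.
C = 0.002597 × 0.9720 = 0.00252 kg/m³.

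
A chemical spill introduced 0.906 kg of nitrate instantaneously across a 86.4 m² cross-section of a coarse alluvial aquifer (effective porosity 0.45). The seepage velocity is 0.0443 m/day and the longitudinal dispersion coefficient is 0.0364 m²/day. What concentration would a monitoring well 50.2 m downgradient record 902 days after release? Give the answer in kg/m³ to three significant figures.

0.000516 kg/m³

For an instantaneous plane source, C(x,t) = M/(n_e·A·√(4πDt)) · exp(−(x−vt)²/(4Dt)), with n_e·A the pore (flow) area.
Plume center vt = 0.0443 × 902 = 39.9586 m, so the well at 50.2 m is 10.2414 m downgradient of the peak.
√(4πDt) = 20.31 m, giving peak height M/(n_e·A·√(4πDt)) = 0.906/(0.45 × 86.4 × 20.31) = 0.001147 kg/m³.
(x−vt)²/(4Dt) = (10.2414)²/(4 × 0.0364 × 902) = 0.7986; exp(−0.7986) = 0.4500.
C = 0.001147 × 0.4500 = 0.000516 kg/m³.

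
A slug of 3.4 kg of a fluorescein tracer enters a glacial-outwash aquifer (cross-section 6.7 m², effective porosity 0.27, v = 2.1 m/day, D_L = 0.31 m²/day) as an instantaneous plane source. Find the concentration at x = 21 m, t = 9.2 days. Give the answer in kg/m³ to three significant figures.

For an instantaneous plane source, C(x,t) = M/(n_e·A·√(4πDt)) · exp(−(x−vt)²/(4Dt)), with n_e·A the pore (flow) area.
Plume center vt = 2.1 × 9.2 = 19.32 m, so the well at 21 m is 1.68 m downgradient of the peak.
√(4πDt) = 5.987 m, giving peak height M/(n_e·A·√(4πDt)) = 3.4/(0.27 × 6.7 × 5.987) = 0.3139 kg/m³.
(x−vt)²/(4Dt) = (1.68)²/(4 × 0.31 × 9.2) = 0.2474; exp(−0.2474) = 0.7808.
C = 0.3139 × 0.7808 = 0.245 kg/m³.

0.245 kg/m³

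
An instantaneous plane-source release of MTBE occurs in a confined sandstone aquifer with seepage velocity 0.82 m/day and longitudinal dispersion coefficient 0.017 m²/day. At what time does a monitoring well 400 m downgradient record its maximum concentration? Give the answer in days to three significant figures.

488 days

For the 1D instantaneous-source solution, setting ∂C/∂t = 0 at fixed x gives v²t² + 2Dt − x² = 0, so t = (√(D² + v²x²) − D)/v².
√(D² + v²x²) = √(0.017² + 0.82² × 400²) = 328.0; v² = 0.6724.
t = (328.0 − 0.017)/0.6724 = 488 days (vs. the pure-advection estimate x/v = 488 d).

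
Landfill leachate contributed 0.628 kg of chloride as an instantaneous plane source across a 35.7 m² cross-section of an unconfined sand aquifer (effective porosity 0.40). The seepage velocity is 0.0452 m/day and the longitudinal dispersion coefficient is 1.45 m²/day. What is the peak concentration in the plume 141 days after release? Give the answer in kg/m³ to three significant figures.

The peak of an instantaneous 1D plume sits at x = vt; there the Gaussian factor is 1 and C_max = M/(n_e·A·√(4πDt)), where n_e·A is the pore area the mass is dissolved in.
√(4πDt) = √(4π × 1.45 × 141) = 50.69 m, so C_max = 0.628/(0.40 × 35.7 × 50.69) = 0.000868 kg/m³.

0.000868 kg/m³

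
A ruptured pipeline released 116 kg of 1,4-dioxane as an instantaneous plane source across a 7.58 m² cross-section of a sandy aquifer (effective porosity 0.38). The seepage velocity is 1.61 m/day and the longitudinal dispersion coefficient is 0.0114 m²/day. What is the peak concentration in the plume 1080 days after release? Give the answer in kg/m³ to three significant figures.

3.24 kg/m³

The peak of an instantaneous 1D plume sits at x = vt; there the Gaussian factor is 1 and C_max = M/(n_e·A·√(4πDt)), where n_e·A is the pore area the mass is dissolved in.
√(4πDt) = √(4π × 0.0114 × 1080) = 12.44 m, so C_max = 116/(0.38 × 7.58 × 12.44) = 3.24 kg/m³.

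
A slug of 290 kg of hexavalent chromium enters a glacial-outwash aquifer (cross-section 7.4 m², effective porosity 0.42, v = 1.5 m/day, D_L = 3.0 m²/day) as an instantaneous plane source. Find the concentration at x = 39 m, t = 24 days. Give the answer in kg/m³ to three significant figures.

3.01 kg/m³

For an instantaneous plane source, C(x,t) = M/(n_e·A·√(4πDt)) · exp(−(x−vt)²/(4Dt)), with n_e·A the pore (flow) area.
Plume center vt = 1.5 × 24 = 36 m, so the well at 39 m is 3 m downgradient of the peak.
√(4πDt) = 30.08 m, giving peak height M/(n_e·A·√(4πDt)) = 290/(0.42 × 7.4 × 30.08) = 3.102 kg/m³.
(x−vt)²/(4Dt) = (3)²/(4 × 3.0 × 24) = 0.03125; exp(−0.03125) = 0.9692.
C = 3.102 × 0.9692 = 3.01 kg/m³.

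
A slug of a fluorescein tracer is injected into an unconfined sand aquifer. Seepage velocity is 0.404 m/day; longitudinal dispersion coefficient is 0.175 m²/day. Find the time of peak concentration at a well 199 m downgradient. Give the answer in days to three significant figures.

492 days

For the 1D instantaneous-source solution, setting ∂C/∂t = 0 at fixed x gives v²t² + 2Dt − x² = 0, so t = (√(D² + v²x²) − D)/v².
√(D² + v²x²) = √(0.175² + 0.404² × 199²) = 80.40; v² = 0.163216.
t = (80.40 − 0.175)/0.163216 = 492 days (vs. the pure-advection estimate x/v = 493 d).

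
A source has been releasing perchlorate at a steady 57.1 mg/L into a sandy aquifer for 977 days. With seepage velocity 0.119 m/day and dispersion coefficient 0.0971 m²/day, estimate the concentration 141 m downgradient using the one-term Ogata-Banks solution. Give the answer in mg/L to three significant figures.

2.07 mg/L

For a continuous step input, C/C₀ ≈ ½·erfc((x−vt)/(2√(Dt))).
vt = 0.119 × 977 = 116.263 m and 2√(Dt) = 2√(0.0971 × 977) = 19.48 m.
Argument (x−vt)/(2√(Dt)) = (141 − 116.263)/19.48 = 1.270; ½·erfc(1.270) = 0.03624.
C = 57.1 × 0.03624 = 2.07 mg/L.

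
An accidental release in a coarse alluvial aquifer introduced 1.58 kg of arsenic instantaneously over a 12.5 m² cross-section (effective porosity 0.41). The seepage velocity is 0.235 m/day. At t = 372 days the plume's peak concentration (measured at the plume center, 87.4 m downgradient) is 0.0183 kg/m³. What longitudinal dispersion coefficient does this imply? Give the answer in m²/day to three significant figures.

0.0607 m²/day

At the plume center C_max = M/(n_e·A·√(4πDt)), so D = M²/(4πt·(n_e·A·C_max)²).
n_e·A·C_max = 0.41 × 12.5 × 0.0183 = 0.09379 kg/m.
D = 1.58²/(4π × 372 × 0.09379²) = 0.0607 m²/day.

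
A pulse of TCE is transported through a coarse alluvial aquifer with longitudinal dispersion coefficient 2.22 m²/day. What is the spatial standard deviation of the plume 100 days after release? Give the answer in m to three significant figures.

21.1 m

Dispersive spreading gives a Gaussian with σ² = 2Dt; advection only shifts the center.
σ = √(2 × 2.22 × 100) = 21.1 m.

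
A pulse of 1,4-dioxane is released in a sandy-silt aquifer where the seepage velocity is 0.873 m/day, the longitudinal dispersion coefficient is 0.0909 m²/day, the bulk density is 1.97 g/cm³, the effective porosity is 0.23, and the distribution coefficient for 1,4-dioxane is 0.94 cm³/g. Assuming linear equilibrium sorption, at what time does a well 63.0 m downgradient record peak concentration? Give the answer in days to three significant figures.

Retardation factor R = 1 + ρ_b·K_d/n = 1 + 1.97 × 0.94/0.23 = 9.051.
Sorption retards both mechanisms: v_R = v/R = 0.09645 m/day, D_R = D/R = 0.01004 m²/day.
Peak time from v_R²t² + 2D_R t − x² = 0: t = (√(D_R² + v_R²x²) − D_R)/v_R².
√(D_R² + v_R²x²) = √(0.01004² + 0.09645² × 63.0²) = 6.076; v_R² = 0.009303.
t = (6.076 − 0.01004)/0.009303 = 652 days.

652 days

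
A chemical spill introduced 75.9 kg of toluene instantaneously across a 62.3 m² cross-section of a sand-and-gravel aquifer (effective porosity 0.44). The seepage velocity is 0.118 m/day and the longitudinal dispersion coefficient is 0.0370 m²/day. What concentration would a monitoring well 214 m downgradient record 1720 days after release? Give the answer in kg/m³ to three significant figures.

For an instantaneous plane source, C(x,t) = M/(n_e·A·√(4πDt)) · exp(−(x−vt)²/(4Dt)), with n_e·A the pore (flow) area.
Plume center vt = 0.118 × 1720 = 202.96 m, so the well at 214 m is 11.04 m downgradient of the peak.
√(4πDt) = 28.28 m, giving peak height M/(n_e·A·√(4πDt)) = 75.9/(0.44 × 62.3 × 28.28) = 0.09791 kg/m³.
(x−vt)²/(4Dt) = (11.04)²/(4 × 0.0370 × 1720) = 0.4788; exp(−0.4788) = 0.6195.
C = 0.09791 × 0.6195 = 0.0607 kg/m³.

0.0607 kg/m³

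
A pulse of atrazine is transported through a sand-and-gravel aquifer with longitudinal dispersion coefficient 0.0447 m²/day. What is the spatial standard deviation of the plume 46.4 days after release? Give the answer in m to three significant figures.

Dispersive spreading gives a Gaussian with σ² = 2Dt; advection only shifts the center.
σ = √(2 × 0.0447 × 46.4) = 2.04 m.

2.04 m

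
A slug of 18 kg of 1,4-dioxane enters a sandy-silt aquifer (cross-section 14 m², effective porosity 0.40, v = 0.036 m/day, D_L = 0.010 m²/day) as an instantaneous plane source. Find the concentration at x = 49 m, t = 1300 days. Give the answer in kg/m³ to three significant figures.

For an instantaneous plane source, C(x,t) = M/(n_e·A·√(4πDt)) · exp(−(x−vt)²/(4Dt)), with n_e·A the pore (flow) area.
Plume center vt = 0.036 × 1300 = 46.8 m, so the well at 49 m is 2.2 m downgradient of the peak.
√(4πDt) = 12.78 m, giving peak height M/(n_e·A·√(4πDt)) = 18/(0.40 × 14 × 12.78) = 0.2515 kg/m³.
(x−vt)²/(4Dt) = (2.2)²/(4 × 0.010 × 1300) = 0.09308; exp(−0.09308) = 0.9111.
C = 0.2515 × 0.9111 = 0.229 kg/m³.

0.229 kg/m³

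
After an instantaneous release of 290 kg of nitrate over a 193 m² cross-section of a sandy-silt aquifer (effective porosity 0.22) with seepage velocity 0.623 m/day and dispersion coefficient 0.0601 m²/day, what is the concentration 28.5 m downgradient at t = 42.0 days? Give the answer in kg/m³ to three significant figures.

For an instantaneous plane source, C(x,t) = M/(n_e·A·√(4πDt)) · exp(−(x−vt)²/(4Dt)), with n_e·A the pore (flow) area.
Plume center vt = 0.623 × 42.0 = 26.166 m, so the well at 28.5 m is 2.334 m downgradient of the peak.
√(4πDt) = 5.632 m, giving peak height M/(n_e·A·√(4πDt)) = 290/(0.22 × 193 × 5.632) = 1.213 kg/m³.
(x−vt)²/(4Dt) = (2.334)²/(4 × 0.0601 × 42.0) = 0.5395; exp(−0.5395) = 0.5830.
C = 1.213 × 0.5830 = 0.707 kg/m³.

0.707 kg/m³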